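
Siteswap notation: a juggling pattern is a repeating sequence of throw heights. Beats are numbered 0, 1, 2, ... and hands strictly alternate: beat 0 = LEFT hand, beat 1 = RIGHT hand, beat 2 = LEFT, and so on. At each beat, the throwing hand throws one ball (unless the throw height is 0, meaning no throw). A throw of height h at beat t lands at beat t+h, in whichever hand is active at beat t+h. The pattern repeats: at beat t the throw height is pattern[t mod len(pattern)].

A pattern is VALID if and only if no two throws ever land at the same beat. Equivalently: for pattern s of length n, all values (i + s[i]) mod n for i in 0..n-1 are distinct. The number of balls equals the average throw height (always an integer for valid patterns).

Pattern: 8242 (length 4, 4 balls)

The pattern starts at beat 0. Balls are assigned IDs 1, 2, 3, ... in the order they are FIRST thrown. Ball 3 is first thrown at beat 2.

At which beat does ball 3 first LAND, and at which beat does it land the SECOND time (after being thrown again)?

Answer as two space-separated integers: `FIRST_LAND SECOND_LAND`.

Beat 0 (L): throw ball1 h=8 -> lands@8:L; in-air after throw: [b1@8:L]
Beat 1 (R): throw ball2 h=2 -> lands@3:R; in-air after throw: [b2@3:R b1@8:L]
Beat 2 (L): throw ball3 h=4 -> lands@6:L; in-air after throw: [b2@3:R b3@6:L b1@8:L]
Beat 3 (R): throw ball2 h=2 -> lands@5:R; in-air after throw: [b2@5:R b3@6:L b1@8:L]
Beat 4 (L): throw ball4 h=8 -> lands@12:L; in-air after throw: [b2@5:R b3@6:L b1@8:L b4@12:L]
Beat 5 (R): throw ball2 h=2 -> lands@7:R; in-air after throw: [b3@6:L b2@7:R b1@8:L b4@12:L]
Beat 6 (L): throw ball3 h=4 -> lands@10:L; in-air after throw: [b2@7:R b1@8:L b3@10:L b4@12:L]
Beat 7 (R): throw ball2 h=2 -> lands@9:R; in-air after throw: [b1@8:L b2@9:R b3@10:L b4@12:L]
Beat 8 (L): throw ball1 h=8 -> lands@16:L; in-air after throw: [b2@9:R b3@10:L b4@12:L b1@16:L]
Beat 9 (R): throw ball2 h=2 -> lands@11:R; in-air after throw: [b3@10:L b2@11:R b4@12:L b1@16:L]
Beat 10 (L): throw ball3 h=4 -> lands@14:L; in-air after throw: [b2@11:R b4@12:L b3@14:L b1@16:L]
Ball 3: thrown@2 h=4 -> first land @6; rethrown@6 h=4 -> second land @10

Answer: 6 10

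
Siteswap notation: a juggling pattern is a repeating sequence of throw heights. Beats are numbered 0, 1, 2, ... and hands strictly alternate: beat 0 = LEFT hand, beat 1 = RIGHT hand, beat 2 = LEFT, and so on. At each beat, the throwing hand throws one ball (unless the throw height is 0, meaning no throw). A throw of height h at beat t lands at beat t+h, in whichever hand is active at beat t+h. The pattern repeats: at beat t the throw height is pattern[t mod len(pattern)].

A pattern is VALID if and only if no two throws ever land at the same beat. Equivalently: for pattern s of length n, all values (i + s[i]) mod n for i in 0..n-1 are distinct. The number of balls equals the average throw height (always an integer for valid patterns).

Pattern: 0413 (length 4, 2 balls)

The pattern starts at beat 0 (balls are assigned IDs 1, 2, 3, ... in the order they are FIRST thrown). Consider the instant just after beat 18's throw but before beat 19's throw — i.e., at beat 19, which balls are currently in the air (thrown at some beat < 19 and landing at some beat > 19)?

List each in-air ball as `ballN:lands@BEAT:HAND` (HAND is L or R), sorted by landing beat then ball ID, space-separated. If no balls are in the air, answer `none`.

Answer: ball1:lands@21:R

Derivation:
Beat 1 (R): throw ball1 h=4 -> lands@5:R; in-air after throw: [b1@5:R]
Beat 2 (L): throw ball2 h=1 -> lands@3:R; in-air after throw: [b2@3:R b1@5:R]
Beat 3 (R): throw ball2 h=3 -> lands@6:L; in-air after throw: [b1@5:R b2@6:L]
Beat 5 (R): throw ball1 h=4 -> lands@9:R; in-air after throw: [b2@6:L b1@9:R]
Beat 6 (L): throw ball2 h=1 -> lands@7:R; in-air after throw: [b2@7:R b1@9:R]
Beat 7 (R): throw ball2 h=3 -> lands@10:L; in-air after throw: [b1@9:R b2@10:L]
Beat 9 (R): throw ball1 h=4 -> lands@13:R; in-air after throw: [b2@10:L b1@13:R]
Beat 10 (L): throw ball2 h=1 -> lands@11:R; in-air after throw: [b2@11:R b1@13:R]
Beat 11 (R): throw ball2 h=3 -> lands@14:L; in-air after throw: [b1@13:R b2@14:L]
Beat 13 (R): throw ball1 h=4 -> lands@17:R; in-air after throw: [b2@14:L b1@17:R]
Beat 14 (L): throw ball2 h=1 -> lands@15:R; in-air after throw: [b2@15:R b1@17:R]
Beat 15 (R): throw ball2 h=3 -> lands@18:L; in-air after throw: [b1@17:R b2@18:L]
Beat 17 (R): throw ball1 h=4 -> lands@21:R; in-air after throw: [b2@18:L b1@21:R]
Beat 18 (L): throw ball2 h=1 -> lands@19:R; in-air after throw: [b2@19:R b1@21:R]
Beat 19 (R): throw ball2 h=3 -> lands@22:L; in-air after throw: [b1@21:R b2@22:L]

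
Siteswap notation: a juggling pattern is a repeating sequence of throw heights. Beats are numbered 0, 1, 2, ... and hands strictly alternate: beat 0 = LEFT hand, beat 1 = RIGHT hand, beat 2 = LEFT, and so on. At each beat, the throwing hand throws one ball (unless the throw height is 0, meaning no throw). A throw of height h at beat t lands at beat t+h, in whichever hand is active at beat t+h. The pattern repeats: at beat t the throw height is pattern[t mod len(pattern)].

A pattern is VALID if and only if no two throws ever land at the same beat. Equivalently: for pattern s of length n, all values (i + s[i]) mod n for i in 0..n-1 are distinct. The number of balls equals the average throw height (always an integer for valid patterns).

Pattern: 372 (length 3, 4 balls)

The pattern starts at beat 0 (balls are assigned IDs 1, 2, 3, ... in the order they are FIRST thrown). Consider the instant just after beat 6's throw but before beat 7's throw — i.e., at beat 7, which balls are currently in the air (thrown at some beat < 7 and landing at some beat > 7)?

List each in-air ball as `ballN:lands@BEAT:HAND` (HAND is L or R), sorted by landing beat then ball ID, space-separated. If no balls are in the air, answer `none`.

Answer: ball2:lands@8:L ball1:lands@9:R ball3:lands@11:R

Derivation:
Beat 0 (L): throw ball1 h=3 -> lands@3:R; in-air after throw: [b1@3:R]
Beat 1 (R): throw ball2 h=7 -> lands@8:L; in-air after throw: [b1@3:R b2@8:L]
Beat 2 (L): throw ball3 h=2 -> lands@4:L; in-air after throw: [b1@3:R b3@4:L b2@8:L]
Beat 3 (R): throw ball1 h=3 -> lands@6:L; in-air after throw: [b3@4:L b1@6:L b2@8:L]
Beat 4 (L): throw ball3 h=7 -> lands@11:R; in-air after throw: [b1@6:L b2@8:L b3@11:R]
Beat 5 (R): throw ball4 h=2 -> lands@7:R; in-air after throw: [b1@6:L b4@7:R b2@8:L b3@11:R]
Beat 6 (L): throw ball1 h=3 -> lands@9:R; in-air after throw: [b4@7:R b2@8:L b1@9:R b3@11:R]
Beat 7 (R): throw ball4 h=7 -> lands@14:L; in-air after throw: [b2@8:L b1@9:R b3@11:R b4@14:L]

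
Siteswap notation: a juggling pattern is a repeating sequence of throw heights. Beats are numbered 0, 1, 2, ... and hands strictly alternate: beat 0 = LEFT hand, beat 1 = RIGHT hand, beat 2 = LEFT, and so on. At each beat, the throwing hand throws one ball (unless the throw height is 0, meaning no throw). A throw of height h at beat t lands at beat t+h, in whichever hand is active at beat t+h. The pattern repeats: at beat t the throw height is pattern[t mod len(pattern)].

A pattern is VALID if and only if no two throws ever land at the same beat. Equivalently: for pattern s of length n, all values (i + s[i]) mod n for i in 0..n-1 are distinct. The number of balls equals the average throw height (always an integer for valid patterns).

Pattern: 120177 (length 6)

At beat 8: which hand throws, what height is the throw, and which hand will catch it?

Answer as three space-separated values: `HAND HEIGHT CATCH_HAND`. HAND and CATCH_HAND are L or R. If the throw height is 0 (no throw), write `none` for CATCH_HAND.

Beat 8: 8 mod 2 = 0, so hand = L
Throw height = pattern[8 mod 6] = pattern[2] = 0

Answer: L 0 none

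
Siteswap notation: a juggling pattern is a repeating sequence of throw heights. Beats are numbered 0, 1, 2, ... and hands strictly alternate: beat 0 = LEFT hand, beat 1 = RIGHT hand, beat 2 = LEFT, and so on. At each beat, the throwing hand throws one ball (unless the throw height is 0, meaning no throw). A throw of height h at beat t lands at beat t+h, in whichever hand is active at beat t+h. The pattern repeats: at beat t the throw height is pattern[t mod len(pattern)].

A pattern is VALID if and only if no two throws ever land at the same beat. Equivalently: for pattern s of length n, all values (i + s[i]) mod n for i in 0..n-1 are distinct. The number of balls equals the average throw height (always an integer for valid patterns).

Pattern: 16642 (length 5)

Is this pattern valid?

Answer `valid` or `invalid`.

Answer: invalid

Derivation:
i=0: (i + s[i]) mod n = (0 + 1) mod 5 = 1
i=1: (i + s[i]) mod n = (1 + 6) mod 5 = 2
i=2: (i + s[i]) mod n = (2 + 6) mod 5 = 3
i=3: (i + s[i]) mod n = (3 + 4) mod 5 = 2
i=4: (i + s[i]) mod n = (4 + 2) mod 5 = 1
Residues: [1, 2, 3, 2, 1], distinct: False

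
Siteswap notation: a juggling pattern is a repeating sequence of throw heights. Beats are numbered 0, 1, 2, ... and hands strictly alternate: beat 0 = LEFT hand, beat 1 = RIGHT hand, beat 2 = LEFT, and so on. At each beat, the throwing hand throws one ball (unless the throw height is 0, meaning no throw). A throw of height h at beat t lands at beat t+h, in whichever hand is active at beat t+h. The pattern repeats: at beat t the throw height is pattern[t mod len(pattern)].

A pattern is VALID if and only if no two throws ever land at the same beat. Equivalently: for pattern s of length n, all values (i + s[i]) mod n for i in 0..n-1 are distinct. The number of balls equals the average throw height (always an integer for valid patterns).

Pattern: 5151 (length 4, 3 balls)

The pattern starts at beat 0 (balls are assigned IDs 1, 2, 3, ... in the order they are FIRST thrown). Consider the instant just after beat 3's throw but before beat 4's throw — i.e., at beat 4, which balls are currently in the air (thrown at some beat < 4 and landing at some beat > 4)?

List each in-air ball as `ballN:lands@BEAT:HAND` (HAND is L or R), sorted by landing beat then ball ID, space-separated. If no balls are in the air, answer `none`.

Beat 0 (L): throw ball1 h=5 -> lands@5:R; in-air after throw: [b1@5:R]
Beat 1 (R): throw ball2 h=1 -> lands@2:L; in-air after throw: [b2@2:L b1@5:R]
Beat 2 (L): throw ball2 h=5 -> lands@7:R; in-air after throw: [b1@5:R b2@7:R]
Beat 3 (R): throw ball3 h=1 -> lands@4:L; in-air after throw: [b3@4:L b1@5:R b2@7:R]
Beat 4 (L): throw ball3 h=5 -> lands@9:R; in-air after throw: [b1@5:R b2@7:R b3@9:R]

Answer: ball1:lands@5:R ball2:lands@7:R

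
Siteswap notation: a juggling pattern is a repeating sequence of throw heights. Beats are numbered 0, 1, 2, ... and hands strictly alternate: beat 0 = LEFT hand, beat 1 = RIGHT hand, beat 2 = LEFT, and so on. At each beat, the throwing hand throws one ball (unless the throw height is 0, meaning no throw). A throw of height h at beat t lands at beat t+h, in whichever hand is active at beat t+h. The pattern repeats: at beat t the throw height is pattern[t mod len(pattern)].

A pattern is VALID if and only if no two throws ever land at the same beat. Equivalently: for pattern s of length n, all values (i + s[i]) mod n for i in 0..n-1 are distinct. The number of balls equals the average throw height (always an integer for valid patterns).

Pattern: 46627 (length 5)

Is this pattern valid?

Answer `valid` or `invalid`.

Answer: valid

Derivation:
i=0: (i + s[i]) mod n = (0 + 4) mod 5 = 4
i=1: (i + s[i]) mod n = (1 + 6) mod 5 = 2
i=2: (i + s[i]) mod n = (2 + 6) mod 5 = 3
i=3: (i + s[i]) mod n = (3 + 2) mod 5 = 0
i=4: (i + s[i]) mod n = (4 + 7) mod 5 = 1
Residues: [4, 2, 3, 0, 1], distinct: True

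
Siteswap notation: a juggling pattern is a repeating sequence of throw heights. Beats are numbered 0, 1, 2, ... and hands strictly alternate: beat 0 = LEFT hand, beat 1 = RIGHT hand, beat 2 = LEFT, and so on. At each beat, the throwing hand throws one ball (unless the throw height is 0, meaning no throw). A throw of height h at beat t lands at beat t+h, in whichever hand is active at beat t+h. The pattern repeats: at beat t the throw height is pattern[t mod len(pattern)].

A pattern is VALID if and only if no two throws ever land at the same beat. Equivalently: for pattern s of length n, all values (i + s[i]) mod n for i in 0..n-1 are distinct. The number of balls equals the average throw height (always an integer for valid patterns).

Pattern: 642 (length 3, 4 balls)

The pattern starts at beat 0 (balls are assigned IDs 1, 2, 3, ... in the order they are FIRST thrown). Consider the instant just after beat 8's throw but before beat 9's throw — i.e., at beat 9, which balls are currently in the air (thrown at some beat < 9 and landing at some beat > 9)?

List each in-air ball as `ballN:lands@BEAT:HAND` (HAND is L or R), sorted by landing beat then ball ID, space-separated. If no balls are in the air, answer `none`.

Beat 0 (L): throw ball1 h=6 -> lands@6:L; in-air after throw: [b1@6:L]
Beat 1 (R): throw ball2 h=4 -> lands@5:R; in-air after throw: [b2@5:R b1@6:L]
Beat 2 (L): throw ball3 h=2 -> lands@4:L; in-air after throw: [b3@4:L b2@5:R b1@6:L]
Beat 3 (R): throw ball4 h=6 -> lands@9:R; in-air after throw: [b3@4:L b2@5:R b1@6:L b4@9:R]
Beat 4 (L): throw ball3 h=4 -> lands@8:L; in-air after throw: [b2@5:R b1@6:L b3@8:L b4@9:R]
Beat 5 (R): throw ball2 h=2 -> lands@7:R; in-air after throw: [b1@6:L b2@7:R b3@8:L b4@9:R]
Beat 6 (L): throw ball1 h=6 -> lands@12:L; in-air after throw: [b2@7:R b3@8:L b4@9:R b1@12:L]
Beat 7 (R): throw ball2 h=4 -> lands@11:R; in-air after throw: [b3@8:L b4@9:R b2@11:R b1@12:L]
Beat 8 (L): throw ball3 h=2 -> lands@10:L; in-air after throw: [b4@9:R b3@10:L b2@11:R b1@12:L]
Beat 9 (R): throw ball4 h=6 -> lands@15:R; in-air after throw: [b3@10:L b2@11:R b1@12:L b4@15:R]

Answer: ball3:lands@10:L ball2:lands@11:R ball1:lands@12:L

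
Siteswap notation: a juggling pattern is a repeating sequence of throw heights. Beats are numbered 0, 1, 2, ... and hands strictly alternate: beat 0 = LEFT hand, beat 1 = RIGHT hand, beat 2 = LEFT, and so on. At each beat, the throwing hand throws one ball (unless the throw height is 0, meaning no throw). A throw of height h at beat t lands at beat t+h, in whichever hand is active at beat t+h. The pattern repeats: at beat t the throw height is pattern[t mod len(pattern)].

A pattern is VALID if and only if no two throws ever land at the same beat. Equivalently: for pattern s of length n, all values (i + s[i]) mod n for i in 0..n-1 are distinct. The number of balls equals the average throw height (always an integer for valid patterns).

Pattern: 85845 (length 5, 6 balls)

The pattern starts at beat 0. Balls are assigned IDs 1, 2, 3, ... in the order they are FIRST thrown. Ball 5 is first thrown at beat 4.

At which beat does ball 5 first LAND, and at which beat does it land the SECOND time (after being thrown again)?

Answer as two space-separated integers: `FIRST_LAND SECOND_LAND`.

Answer: 9 14

Derivation:
Beat 0 (L): throw ball1 h=8 -> lands@8:L; in-air after throw: [b1@8:L]
Beat 1 (R): throw ball2 h=5 -> lands@6:L; in-air after throw: [b2@6:L b1@8:L]
Beat 2 (L): throw ball3 h=8 -> lands@10:L; in-air after throw: [b2@6:L b1@8:L b3@10:L]
Beat 3 (R): throw ball4 h=4 -> lands@7:R; in-air after throw: [b2@6:L b4@7:R b1@8:L b3@10:L]
Beat 4 (L): throw ball5 h=5 -> lands@9:R; in-air after throw: [b2@6:L b4@7:R b1@8:L b5@9:R b3@10:L]
Beat 5 (R): throw ball6 h=8 -> lands@13:R; in-air after throw: [b2@6:L b4@7:R b1@8:L b5@9:R b3@10:L b6@13:R]
Beat 6 (L): throw ball2 h=5 -> lands@11:R; in-air after throw: [b4@7:R b1@8:L b5@9:R b3@10:L b2@11:R b6@13:R]
Beat 7 (R): throw ball4 h=8 -> lands@15:R; in-air after throw: [b1@8:L b5@9:R b3@10:L b2@11:R b6@13:R b4@15:R]
Beat 8 (L): throw ball1 h=4 -> lands@12:L; in-air after throw: [b5@9:R b3@10:L b2@11:R b1@12:L b6@13:R b4@15:R]
Beat 9 (R): throw ball5 h=5 -> lands@14:L; in-air after throw: [b3@10:L b2@11:R b1@12:L b6@13:R b5@14:L b4@15:R]
Beat 10 (L): throw ball3 h=8 -> lands@18:L; in-air after throw: [b2@11:R b1@12:L b6@13:R b5@14:L b4@15:R b3@18:L]
Beat 11 (R): throw ball2 h=5 -> lands@16:L; in-air after throw: [b1@12:L b6@13:R b5@14:L b4@15:R b2@16:L b3@18:L]
Ball 5: thrown@4 h=5 -> first land @9; rethrown@9 h=5 -> second land @14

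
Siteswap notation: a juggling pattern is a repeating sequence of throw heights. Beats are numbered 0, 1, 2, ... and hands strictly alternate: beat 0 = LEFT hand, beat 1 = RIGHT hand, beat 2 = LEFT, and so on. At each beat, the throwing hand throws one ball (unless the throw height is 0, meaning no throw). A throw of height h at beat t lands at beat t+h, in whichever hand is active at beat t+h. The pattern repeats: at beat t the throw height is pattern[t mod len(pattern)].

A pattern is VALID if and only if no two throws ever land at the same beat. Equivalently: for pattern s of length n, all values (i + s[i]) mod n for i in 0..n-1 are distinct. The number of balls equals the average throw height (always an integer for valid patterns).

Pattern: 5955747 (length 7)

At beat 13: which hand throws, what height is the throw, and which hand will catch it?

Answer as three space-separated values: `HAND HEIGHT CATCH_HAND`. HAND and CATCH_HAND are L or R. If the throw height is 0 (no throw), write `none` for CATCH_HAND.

Answer: R 7 L

Derivation:
Beat 13: 13 mod 2 = 1, so hand = R
Throw height = pattern[13 mod 7] = pattern[6] = 7
Lands at beat 13+7=20, 20 mod 2 = 0, so catch hand = L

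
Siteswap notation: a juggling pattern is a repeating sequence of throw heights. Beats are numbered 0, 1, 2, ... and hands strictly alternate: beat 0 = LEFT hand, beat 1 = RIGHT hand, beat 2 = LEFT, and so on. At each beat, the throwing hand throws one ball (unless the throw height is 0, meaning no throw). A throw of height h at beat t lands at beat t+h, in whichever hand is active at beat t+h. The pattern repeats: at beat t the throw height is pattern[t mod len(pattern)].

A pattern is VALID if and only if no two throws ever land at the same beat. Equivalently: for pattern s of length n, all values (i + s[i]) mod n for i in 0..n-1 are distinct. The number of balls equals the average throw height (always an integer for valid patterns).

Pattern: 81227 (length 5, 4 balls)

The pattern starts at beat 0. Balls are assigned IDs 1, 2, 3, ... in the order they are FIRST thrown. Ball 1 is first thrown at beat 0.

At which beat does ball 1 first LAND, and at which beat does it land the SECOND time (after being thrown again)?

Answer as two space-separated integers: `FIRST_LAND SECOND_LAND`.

Answer: 8 10

Derivation:
Beat 0 (L): throw ball1 h=8 -> lands@8:L; in-air after throw: [b1@8:L]
Beat 1 (R): throw ball2 h=1 -> lands@2:L; in-air after throw: [b2@2:L b1@8:L]
Beat 2 (L): throw ball2 h=2 -> lands@4:L; in-air after throw: [b2@4:L b1@8:L]
Beat 3 (R): throw ball3 h=2 -> lands@5:R; in-air after throw: [b2@4:L b3@5:R b1@8:L]
Beat 4 (L): throw ball2 h=7 -> lands@11:R; in-air after throw: [b3@5:R b1@8:L b2@11:R]
Beat 5 (R): throw ball3 h=8 -> lands@13:R; in-air after throw: [b1@8:L b2@11:R b3@13:R]
Beat 6 (L): throw ball4 h=1 -> lands@7:R; in-air after throw: [b4@7:R b1@8:L b2@11:R b3@13:R]
Beat 7 (R): throw ball4 h=2 -> lands@9:R; in-air after throw: [b1@8:L b4@9:R b2@11:R b3@13:R]
Beat 8 (L): throw ball1 h=2 -> lands@10:L; in-air after throw: [b4@9:R b1@10:L b2@11:R b3@13:R]
Beat 9 (R): throw ball4 h=7 -> lands@16:L; in-air after throw: [b1@10:L b2@11:R b3@13:R b4@16:L]
Beat 10 (L): throw ball1 h=8 -> lands@18:L; in-air after throw: [b2@11:R b3@13:R b4@16:L b1@18:L]
Ball 1: thrown@0 h=8 -> first land @8; rethrown@8 h=2 -> second land @10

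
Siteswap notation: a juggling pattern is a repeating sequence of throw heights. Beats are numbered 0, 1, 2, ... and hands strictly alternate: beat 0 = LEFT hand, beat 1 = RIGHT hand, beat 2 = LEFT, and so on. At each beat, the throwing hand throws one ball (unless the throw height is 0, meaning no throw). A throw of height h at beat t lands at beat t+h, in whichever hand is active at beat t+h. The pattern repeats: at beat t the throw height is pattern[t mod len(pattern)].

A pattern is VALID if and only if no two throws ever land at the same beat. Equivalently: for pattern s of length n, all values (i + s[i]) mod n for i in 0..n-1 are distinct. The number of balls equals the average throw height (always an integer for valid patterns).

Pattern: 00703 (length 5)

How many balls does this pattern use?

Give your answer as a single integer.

Answer: 2

Derivation:
Pattern = [0, 0, 7, 0, 3], length n = 5
  position 0: throw height = 0, running sum = 0
  position 1: throw height = 0, running sum = 0
  position 2: throw height = 7, running sum = 7
  position 3: throw height = 0, running sum = 7
  position 4: throw height = 3, running sum = 10
Total sum = 10; balls = sum / n = 10 / 5 = 2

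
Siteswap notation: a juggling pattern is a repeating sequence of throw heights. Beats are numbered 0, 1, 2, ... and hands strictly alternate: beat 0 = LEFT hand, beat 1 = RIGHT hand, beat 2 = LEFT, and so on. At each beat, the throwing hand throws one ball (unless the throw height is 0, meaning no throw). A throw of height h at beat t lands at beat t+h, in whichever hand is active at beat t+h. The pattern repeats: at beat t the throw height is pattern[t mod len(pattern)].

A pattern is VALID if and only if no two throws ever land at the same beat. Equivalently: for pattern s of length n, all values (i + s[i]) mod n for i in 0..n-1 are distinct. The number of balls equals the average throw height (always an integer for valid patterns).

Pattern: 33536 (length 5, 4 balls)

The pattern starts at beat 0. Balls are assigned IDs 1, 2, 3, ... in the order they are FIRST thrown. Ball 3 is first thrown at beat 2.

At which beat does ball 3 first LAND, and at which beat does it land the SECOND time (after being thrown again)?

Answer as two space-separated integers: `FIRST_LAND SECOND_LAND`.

Answer: 7 12

Derivation:
Beat 0 (L): throw ball1 h=3 -> lands@3:R; in-air after throw: [b1@3:R]
Beat 1 (R): throw ball2 h=3 -> lands@4:L; in-air after throw: [b1@3:R b2@4:L]
Beat 2 (L): throw ball3 h=5 -> lands@7:R; in-air after throw: [b1@3:R b2@4:L b3@7:R]
Beat 3 (R): throw ball1 h=3 -> lands@6:L; in-air after throw: [b2@4:L b1@6:L b3@7:R]
Beat 4 (L): throw ball2 h=6 -> lands@10:L; in-air after throw: [b1@6:L b3@7:R b2@10:L]
Beat 5 (R): throw ball4 h=3 -> lands@8:L; in-air after throw: [b1@6:L b3@7:R b4@8:L b2@10:L]
Beat 6 (L): throw ball1 h=3 -> lands@9:R; in-air after throw: [b3@7:R b4@8:L b1@9:R b2@10:L]
Beat 7 (R): throw ball3 h=5 -> lands@12:L; in-air after throw: [b4@8:L b1@9:R b2@10:L b3@12:L]
Beat 8 (L): throw ball4 h=3 -> lands@11:R; in-air after throw: [b1@9:R b2@10:L b4@11:R b3@12:L]
Beat 9 (R): throw ball1 h=6 -> lands@15:R; in-air after throw: [b2@10:L b4@11:R b3@12:L b1@15:R]
Beat 10 (L): throw ball2 h=3 -> lands@13:R; in-air after throw: [b4@11:R b3@12:L b2@13:R b1@15:R]
Beat 11 (R): throw ball4 h=3 -> lands@14:L; in-air after throw: [b3@12:L b2@13:R b4@14:L b1@15:R]
Beat 12 (L): throw ball3 h=5 -> lands@17:R; in-air after throw: [b2@13:R b4@14:L b1@15:R b3@17:R]
Ball 3: thrown@2 h=5 -> first land @7; rethrown@7 h=5 -> second land @12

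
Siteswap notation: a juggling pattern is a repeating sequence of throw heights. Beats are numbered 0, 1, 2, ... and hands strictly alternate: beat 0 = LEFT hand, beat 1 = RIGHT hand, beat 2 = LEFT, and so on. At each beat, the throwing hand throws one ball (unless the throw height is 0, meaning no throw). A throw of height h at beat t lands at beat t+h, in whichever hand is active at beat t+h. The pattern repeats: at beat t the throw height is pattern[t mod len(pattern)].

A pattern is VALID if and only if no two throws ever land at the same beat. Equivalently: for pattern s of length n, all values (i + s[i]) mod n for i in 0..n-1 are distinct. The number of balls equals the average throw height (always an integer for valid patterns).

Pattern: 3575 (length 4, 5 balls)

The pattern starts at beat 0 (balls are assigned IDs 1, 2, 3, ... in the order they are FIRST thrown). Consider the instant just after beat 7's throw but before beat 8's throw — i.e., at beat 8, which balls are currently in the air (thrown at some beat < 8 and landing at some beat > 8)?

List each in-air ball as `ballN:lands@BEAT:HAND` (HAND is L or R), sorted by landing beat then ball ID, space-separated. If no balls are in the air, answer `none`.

Beat 0 (L): throw ball1 h=3 -> lands@3:R; in-air after throw: [b1@3:R]
Beat 1 (R): throw ball2 h=5 -> lands@6:L; in-air after throw: [b1@3:R b2@6:L]
Beat 2 (L): throw ball3 h=7 -> lands@9:R; in-air after throw: [b1@3:R b2@6:L b3@9:R]
Beat 3 (R): throw ball1 h=5 -> lands@8:L; in-air after throw: [b2@6:L b1@8:L b3@9:R]
Beat 4 (L): throw ball4 h=3 -> lands@7:R; in-air after throw: [b2@6:L b4@7:R b1@8:L b3@9:R]
Beat 5 (R): throw ball5 h=5 -> lands@10:L; in-air after throw: [b2@6:L b4@7:R b1@8:L b3@9:R b5@10:L]
Beat 6 (L): throw ball2 h=7 -> lands@13:R; in-air after throw: [b4@7:R b1@8:L b3@9:R b5@10:L b2@13:R]
Beat 7 (R): throw ball4 h=5 -> lands@12:L; in-air after throw: [b1@8:L b3@9:R b5@10:L b4@12:L b2@13:R]
Beat 8 (L): throw ball1 h=3 -> lands@11:R; in-air after throw: [b3@9:R b5@10:L b1@11:R b4@12:L b2@13:R]

Answer: ball3:lands@9:R ball5:lands@10:L ball4:lands@12:L ball2:lands@13:R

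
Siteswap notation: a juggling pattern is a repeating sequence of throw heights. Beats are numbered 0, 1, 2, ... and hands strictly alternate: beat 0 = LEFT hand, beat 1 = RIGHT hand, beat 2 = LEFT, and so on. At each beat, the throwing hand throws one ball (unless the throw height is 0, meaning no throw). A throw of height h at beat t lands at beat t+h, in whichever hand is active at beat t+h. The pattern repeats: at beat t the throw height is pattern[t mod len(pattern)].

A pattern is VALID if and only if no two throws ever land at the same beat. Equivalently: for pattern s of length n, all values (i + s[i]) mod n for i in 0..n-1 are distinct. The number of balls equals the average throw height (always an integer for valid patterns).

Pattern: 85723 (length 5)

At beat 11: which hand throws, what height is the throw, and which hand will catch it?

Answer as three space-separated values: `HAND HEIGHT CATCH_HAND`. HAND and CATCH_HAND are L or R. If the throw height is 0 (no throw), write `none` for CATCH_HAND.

Beat 11: 11 mod 2 = 1, so hand = R
Throw height = pattern[11 mod 5] = pattern[1] = 5
Lands at beat 11+5=16, 16 mod 2 = 0, so catch hand = L

Answer: R 5 L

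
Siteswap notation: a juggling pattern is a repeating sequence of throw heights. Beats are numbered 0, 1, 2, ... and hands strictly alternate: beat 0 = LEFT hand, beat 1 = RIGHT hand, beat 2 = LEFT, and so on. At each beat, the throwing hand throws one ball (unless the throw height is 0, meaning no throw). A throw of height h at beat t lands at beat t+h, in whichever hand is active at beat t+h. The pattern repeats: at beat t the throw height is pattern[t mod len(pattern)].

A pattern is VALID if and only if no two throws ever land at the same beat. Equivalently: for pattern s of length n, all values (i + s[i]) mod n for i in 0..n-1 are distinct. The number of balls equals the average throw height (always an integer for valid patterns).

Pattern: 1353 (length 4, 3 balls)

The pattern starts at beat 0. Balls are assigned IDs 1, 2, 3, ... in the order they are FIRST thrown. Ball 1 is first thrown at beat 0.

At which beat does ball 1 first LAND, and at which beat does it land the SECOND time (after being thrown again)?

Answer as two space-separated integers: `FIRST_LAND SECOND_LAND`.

Answer: 1 4

Derivation:
Beat 0 (L): throw ball1 h=1 -> lands@1:R; in-air after throw: [b1@1:R]
Beat 1 (R): throw ball1 h=3 -> lands@4:L; in-air after throw: [b1@4:L]
Beat 2 (L): throw ball2 h=5 -> lands@7:R; in-air after throw: [b1@4:L b2@7:R]
Beat 3 (R): throw ball3 h=3 -> lands@6:L; in-air after throw: [b1@4:L b3@6:L b2@7:R]
Beat 4 (L): throw ball1 h=1 -> lands@5:R; in-air after throw: [b1@5:R b3@6:L b2@7:R]
Ball 1: thrown@0 h=1 -> first land @1; rethrown@1 h=3 -> second land @4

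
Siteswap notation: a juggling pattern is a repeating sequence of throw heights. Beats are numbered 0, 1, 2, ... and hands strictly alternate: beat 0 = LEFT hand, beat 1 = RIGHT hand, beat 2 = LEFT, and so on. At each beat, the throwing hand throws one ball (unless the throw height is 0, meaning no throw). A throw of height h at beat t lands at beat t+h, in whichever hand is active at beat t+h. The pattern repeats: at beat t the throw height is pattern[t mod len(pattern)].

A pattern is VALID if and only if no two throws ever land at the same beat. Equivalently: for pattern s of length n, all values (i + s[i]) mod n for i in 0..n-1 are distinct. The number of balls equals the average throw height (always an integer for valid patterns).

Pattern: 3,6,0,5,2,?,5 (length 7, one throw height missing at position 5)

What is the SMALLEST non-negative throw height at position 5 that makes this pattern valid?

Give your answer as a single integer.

Answer: 0

Derivation:
i=0: (0 + 3) mod 7 = 3
i=1: (1 + 6) mod 7 = 0
i=2: (2 + 0) mod 7 = 2
i=3: (3 + 5) mod 7 = 1
i=4: (4 + 2) mod 7 = 6
i=5: s[i]=? (unknown)
i=6: (6 + 5) mod 7 = 4
Known residues: [0, 1, 2, 3, 4, 6]; need a permutation of 0..6, so missing residue r = 5
Need (5 + s) mod 7 = 5; smallest s = (5 - 5) mod 7 = 0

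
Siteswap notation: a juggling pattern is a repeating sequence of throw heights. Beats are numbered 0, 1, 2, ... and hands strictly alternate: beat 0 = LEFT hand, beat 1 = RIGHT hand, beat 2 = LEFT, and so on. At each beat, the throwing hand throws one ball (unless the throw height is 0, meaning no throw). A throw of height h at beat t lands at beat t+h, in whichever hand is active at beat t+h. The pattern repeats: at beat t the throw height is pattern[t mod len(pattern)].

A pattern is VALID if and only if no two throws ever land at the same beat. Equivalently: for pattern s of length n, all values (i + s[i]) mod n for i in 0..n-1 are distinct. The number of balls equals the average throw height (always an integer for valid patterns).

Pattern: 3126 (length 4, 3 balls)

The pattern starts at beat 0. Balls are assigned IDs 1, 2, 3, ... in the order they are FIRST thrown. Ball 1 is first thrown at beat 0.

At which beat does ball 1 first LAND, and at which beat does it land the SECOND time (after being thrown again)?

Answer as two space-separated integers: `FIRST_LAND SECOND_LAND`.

Beat 0 (L): throw ball1 h=3 -> lands@3:R; in-air after throw: [b1@3:R]
Beat 1 (R): throw ball2 h=1 -> lands@2:L; in-air after throw: [b2@2:L b1@3:R]
Beat 2 (L): throw ball2 h=2 -> lands@4:L; in-air after throw: [b1@3:R b2@4:L]
Beat 3 (R): throw ball1 h=6 -> lands@9:R; in-air after throw: [b2@4:L b1@9:R]
Beat 4 (L): throw ball2 h=3 -> lands@7:R; in-air after throw: [b2@7:R b1@9:R]
Beat 5 (R): throw ball3 h=1 -> lands@6:L; in-air after throw: [b3@6:L b2@7:R b1@9:R]
Beat 6 (L): throw ball3 h=2 -> lands@8:L; in-air after throw: [b2@7:R b3@8:L b1@9:R]
Beat 7 (R): throw ball2 h=6 -> lands@13:R; in-air after throw: [b3@8:L b1@9:R b2@13:R]
Beat 8 (L): throw ball3 h=3 -> lands@11:R; in-air after throw: [b1@9:R b3@11:R b2@13:R]
Beat 9 (R): throw ball1 h=1 -> lands@10:L; in-air after throw: [b1@10:L b3@11:R b2@13:R]
Ball 1: thrown@0 h=3 -> first land @3; rethrown@3 h=6 -> second land @9

Answer: 3 9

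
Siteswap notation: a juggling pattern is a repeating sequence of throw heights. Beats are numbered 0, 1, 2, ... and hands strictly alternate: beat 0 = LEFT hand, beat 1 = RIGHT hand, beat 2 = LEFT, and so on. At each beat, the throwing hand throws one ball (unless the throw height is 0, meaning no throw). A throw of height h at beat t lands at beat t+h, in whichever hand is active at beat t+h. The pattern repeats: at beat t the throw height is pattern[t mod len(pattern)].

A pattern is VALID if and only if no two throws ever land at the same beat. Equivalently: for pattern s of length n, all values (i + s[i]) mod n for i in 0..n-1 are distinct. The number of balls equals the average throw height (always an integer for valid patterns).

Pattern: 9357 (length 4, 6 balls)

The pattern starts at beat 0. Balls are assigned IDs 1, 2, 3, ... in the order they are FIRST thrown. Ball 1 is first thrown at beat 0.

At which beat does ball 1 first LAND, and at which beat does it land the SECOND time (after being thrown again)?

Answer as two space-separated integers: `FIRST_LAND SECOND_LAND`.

Beat 0 (L): throw ball1 h=9 -> lands@9:R; in-air after throw: [b1@9:R]
Beat 1 (R): throw ball2 h=3 -> lands@4:L; in-air after throw: [b2@4:L b1@9:R]
Beat 2 (L): throw ball3 h=5 -> lands@7:R; in-air after throw: [b2@4:L b3@7:R b1@9:R]
Beat 3 (R): throw ball4 h=7 -> lands@10:L; in-air after throw: [b2@4:L b3@7:R b1@9:R b4@10:L]
Beat 4 (L): throw ball2 h=9 -> lands@13:R; in-air after throw: [b3@7:R b1@9:R b4@10:L b2@13:R]
Beat 5 (R): throw ball5 h=3 -> lands@8:L; in-air after throw: [b3@7:R b5@8:L b1@9:R b4@10:L b2@13:R]
Beat 6 (L): throw ball6 h=5 -> lands@11:R; in-air after throw: [b3@7:R b5@8:L b1@9:R b4@10:L b6@11:R b2@13:R]
Beat 7 (R): throw ball3 h=7 -> lands@14:L; in-air after throw: [b5@8:L b1@9:R b4@10:L b6@11:R b2@13:R b3@14:L]
Beat 8 (L): throw ball5 h=9 -> lands@17:R; in-air after throw: [b1@9:R b4@10:L b6@11:R b2@13:R b3@14:L b5@17:R]
Beat 9 (R): throw ball1 h=3 -> lands@12:L; in-air after throw: [b4@10:L b6@11:R b1@12:L b2@13:R b3@14:L b5@17:R]
Beat 10 (L): throw ball4 h=5 -> lands@15:R; in-air after throw: [b6@11:R b1@12:L b2@13:R b3@14:L b4@15:R b5@17:R]
Beat 11 (R): throw ball6 h=7 -> lands@18:L; in-air after throw: [b1@12:L b2@13:R b3@14:L b4@15:R b5@17:R b6@18:L]
Beat 12 (L): throw ball1 h=9 -> lands@21:R; in-air after throw: [b2@13:R b3@14:L b4@15:R b5@17:R b6@18:L b1@21:R]
Ball 1: thrown@0 h=9 -> first land @9; rethrown@9 h=3 -> second land @12

Answer: 9 12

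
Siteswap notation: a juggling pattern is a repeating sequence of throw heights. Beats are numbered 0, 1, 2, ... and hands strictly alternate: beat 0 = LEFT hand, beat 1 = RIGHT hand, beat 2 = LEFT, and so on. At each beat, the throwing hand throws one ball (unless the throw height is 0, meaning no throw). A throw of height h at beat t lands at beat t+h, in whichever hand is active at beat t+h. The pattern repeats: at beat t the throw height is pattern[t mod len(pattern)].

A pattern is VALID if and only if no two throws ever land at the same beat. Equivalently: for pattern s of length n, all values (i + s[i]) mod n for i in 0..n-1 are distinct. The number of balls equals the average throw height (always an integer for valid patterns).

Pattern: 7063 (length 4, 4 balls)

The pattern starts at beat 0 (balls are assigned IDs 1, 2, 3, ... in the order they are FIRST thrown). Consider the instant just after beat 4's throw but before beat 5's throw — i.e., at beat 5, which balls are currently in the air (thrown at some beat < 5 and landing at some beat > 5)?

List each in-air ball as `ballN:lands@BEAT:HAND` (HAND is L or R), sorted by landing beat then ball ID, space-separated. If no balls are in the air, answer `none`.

Answer: ball3:lands@6:L ball1:lands@7:R ball2:lands@8:L ball4:lands@11:R

Derivation:
Beat 0 (L): throw ball1 h=7 -> lands@7:R; in-air after throw: [b1@7:R]
Beat 2 (L): throw ball2 h=6 -> lands@8:L; in-air after throw: [b1@7:R b2@8:L]
Beat 3 (R): throw ball3 h=3 -> lands@6:L; in-air after throw: [b3@6:L b1@7:R b2@8:L]
Beat 4 (L): throw ball4 h=7 -> lands@11:R; in-air after throw: [b3@6:L b1@7:R b2@8:L b4@11:R]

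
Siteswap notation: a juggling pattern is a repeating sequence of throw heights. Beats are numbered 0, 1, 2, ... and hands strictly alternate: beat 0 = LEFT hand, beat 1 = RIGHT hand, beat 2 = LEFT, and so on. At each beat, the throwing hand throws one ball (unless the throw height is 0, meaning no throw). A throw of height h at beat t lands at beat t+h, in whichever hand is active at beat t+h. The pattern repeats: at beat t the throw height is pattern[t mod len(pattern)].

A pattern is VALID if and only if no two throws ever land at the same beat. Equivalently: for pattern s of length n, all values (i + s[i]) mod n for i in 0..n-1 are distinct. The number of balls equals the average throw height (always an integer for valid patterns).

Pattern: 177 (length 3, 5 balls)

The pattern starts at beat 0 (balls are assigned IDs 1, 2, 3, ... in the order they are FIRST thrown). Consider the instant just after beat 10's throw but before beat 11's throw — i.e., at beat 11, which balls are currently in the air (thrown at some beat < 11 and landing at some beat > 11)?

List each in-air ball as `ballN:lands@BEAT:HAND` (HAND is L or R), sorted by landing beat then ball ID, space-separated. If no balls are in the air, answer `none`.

Answer: ball4:lands@12:L ball5:lands@14:L ball1:lands@15:R ball2:lands@17:R

Derivation:
Beat 0 (L): throw ball1 h=1 -> lands@1:R; in-air after throw: [b1@1:R]
Beat 1 (R): throw ball1 h=7 -> lands@8:L; in-air after throw: [b1@8:L]
Beat 2 (L): throw ball2 h=7 -> lands@9:R; in-air after throw: [b1@8:L b2@9:R]
Beat 3 (R): throw ball3 h=1 -> lands@4:L; in-air after throw: [b3@4:L b1@8:L b2@9:R]
Beat 4 (L): throw ball3 h=7 -> lands@11:R; in-air after throw: [b1@8:L b2@9:R b3@11:R]
Beat 5 (R): throw ball4 h=7 -> lands@12:L; in-air after throw: [b1@8:L b2@9:R b3@11:R b4@12:L]
Beat 6 (L): throw ball5 h=1 -> lands@7:R; in-air after throw: [b5@7:R b1@8:L b2@9:R b3@11:R b4@12:L]
Beat 7 (R): throw ball5 h=7 -> lands@14:L; in-air after throw: [b1@8:L b2@9:R b3@11:R b4@12:L b5@14:L]
Beat 8 (L): throw ball1 h=7 -> lands@15:R; in-air after throw: [b2@9:R b3@11:R b4@12:L b5@14:L b1@15:R]
Beat 9 (R): throw ball2 h=1 -> lands@10:L; in-air after throw: [b2@10:L b3@11:R b4@12:L b5@14:L b1@15:R]
Beat 10 (L): throw ball2 h=7 -> lands@17:R; in-air after throw: [b3@11:R b4@12:L b5@14:L b1@15:R b2@17:R]
Beat 11 (R): throw ball3 h=7 -> lands@18:L; in-air after throw: [b4@12:L b5@14:L b1@15:R b2@17:R b3@18:L]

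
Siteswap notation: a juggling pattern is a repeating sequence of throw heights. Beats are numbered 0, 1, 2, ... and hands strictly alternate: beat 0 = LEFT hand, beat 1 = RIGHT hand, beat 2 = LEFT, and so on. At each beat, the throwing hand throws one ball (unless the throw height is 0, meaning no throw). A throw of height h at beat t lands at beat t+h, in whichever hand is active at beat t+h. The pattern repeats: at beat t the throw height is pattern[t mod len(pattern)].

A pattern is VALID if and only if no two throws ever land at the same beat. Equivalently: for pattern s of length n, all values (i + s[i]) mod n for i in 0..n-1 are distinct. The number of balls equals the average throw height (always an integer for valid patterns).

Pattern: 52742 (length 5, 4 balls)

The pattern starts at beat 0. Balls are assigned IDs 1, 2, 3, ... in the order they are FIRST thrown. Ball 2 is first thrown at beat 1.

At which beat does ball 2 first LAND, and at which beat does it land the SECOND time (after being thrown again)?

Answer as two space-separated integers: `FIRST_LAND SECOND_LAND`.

Answer: 3 7

Derivation:
Beat 0 (L): throw ball1 h=5 -> lands@5:R; in-air after throw: [b1@5:R]
Beat 1 (R): throw ball2 h=2 -> lands@3:R; in-air after throw: [b2@3:R b1@5:R]
Beat 2 (L): throw ball3 h=7 -> lands@9:R; in-air after throw: [b2@3:R b1@5:R b3@9:R]
Beat 3 (R): throw ball2 h=4 -> lands@7:R; in-air after throw: [b1@5:R b2@7:R b3@9:R]
Beat 4 (L): throw ball4 h=2 -> lands@6:L; in-air after throw: [b1@5:R b4@6:L b2@7:R b3@9:R]
Beat 5 (R): throw ball1 h=5 -> lands@10:L; in-air after throw: [b4@6:L b2@7:R b3@9:R b1@10:L]
Beat 6 (L): throw ball4 h=2 -> lands@8:L; in-air after throw: [b2@7:R b4@8:L b3@9:R b1@10:L]
Beat 7 (R): throw ball2 h=7 -> lands@14:L; in-air after throw: [b4@8:L b3@9:R b1@10:L b2@14:L]
Ball 2: thrown@1 h=2 -> first land @3; rethrown@3 h=4 -> second land @7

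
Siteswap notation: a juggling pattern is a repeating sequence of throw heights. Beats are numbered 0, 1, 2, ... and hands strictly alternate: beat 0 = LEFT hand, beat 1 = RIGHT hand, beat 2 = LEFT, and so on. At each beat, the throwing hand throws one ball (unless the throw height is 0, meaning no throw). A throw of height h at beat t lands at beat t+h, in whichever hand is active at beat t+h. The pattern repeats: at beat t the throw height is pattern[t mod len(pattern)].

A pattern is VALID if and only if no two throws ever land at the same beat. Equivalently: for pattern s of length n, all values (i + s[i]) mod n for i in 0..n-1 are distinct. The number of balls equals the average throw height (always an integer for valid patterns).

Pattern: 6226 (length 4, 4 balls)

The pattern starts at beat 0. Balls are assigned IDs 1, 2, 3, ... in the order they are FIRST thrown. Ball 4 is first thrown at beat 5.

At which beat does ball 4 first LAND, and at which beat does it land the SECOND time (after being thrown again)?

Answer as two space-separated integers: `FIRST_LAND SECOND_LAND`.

Answer: 7 13

Derivation:
Beat 0 (L): throw ball1 h=6 -> lands@6:L; in-air after throw: [b1@6:L]
Beat 1 (R): throw ball2 h=2 -> lands@3:R; in-air after throw: [b2@3:R b1@6:L]
Beat 2 (L): throw ball3 h=2 -> lands@4:L; in-air after throw: [b2@3:R b3@4:L b1@6:L]
Beat 3 (R): throw ball2 h=6 -> lands@9:R; in-air after throw: [b3@4:L b1@6:L b2@9:R]
Beat 4 (L): throw ball3 h=6 -> lands@10:L; in-air after throw: [b1@6:L b2@9:R b3@10:L]
Beat 5 (R): throw ball4 h=2 -> lands@7:R; in-air after throw: [b1@6:L b4@7:R b2@9:R b3@10:L]
Beat 6 (L): throw ball1 h=2 -> lands@8:L; in-air after throw: [b4@7:R b1@8:L b2@9:R b3@10:L]
Beat 7 (R): throw ball4 h=6 -> lands@13:R; in-air after throw: [b1@8:L b2@9:R b3@10:L b4@13:R]
Beat 8 (L): throw ball1 h=6 -> lands@14:L; in-air after throw: [b2@9:R b3@10:L b4@13:R b1@14:L]
Beat 9 (R): throw ball2 h=2 -> lands@11:R; in-air after throw: [b3@10:L b2@11:R b4@13:R b1@14:L]
Beat 10 (L): throw ball3 h=2 -> lands@12:L; in-air after throw: [b2@11:R b3@12:L b4@13:R b1@14:L]
Beat 11 (R): throw ball2 h=6 -> lands@17:R; in-air after throw: [b3@12:L b4@13:R b1@14:L b2@17:R]
Beat 12 (L): throw ball3 h=6 -> lands@18:L; in-air after throw: [b4@13:R b1@14:L b2@17:R b3@18:L]
Beat 13 (R): throw ball4 h=2 -> lands@15:R; in-air after throw: [b1@14:L b4@15:R b2@17:R b3@18:L]
Ball 4: thrown@5 h=2 -> first land @7; rethrown@7 h=6 -> second land @13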